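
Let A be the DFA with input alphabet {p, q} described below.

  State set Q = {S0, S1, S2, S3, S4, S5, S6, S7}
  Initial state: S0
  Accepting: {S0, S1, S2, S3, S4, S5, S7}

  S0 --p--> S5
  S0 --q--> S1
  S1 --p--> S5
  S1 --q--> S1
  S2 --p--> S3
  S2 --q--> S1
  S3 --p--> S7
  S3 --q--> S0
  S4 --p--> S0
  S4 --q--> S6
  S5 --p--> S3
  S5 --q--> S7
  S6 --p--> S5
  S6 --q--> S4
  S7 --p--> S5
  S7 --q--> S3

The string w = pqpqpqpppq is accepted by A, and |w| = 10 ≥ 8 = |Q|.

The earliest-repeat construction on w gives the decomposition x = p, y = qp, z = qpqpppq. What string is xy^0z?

pqpqpppq

xy⁰z = xz = p·qpqpppq = pqpqpppq.
Reading y = qp takes A from S5 back to S5, so after x the machine is still in S5, and z then leads to the accepting state S3. Hence pqpqpppq ∈ L(A).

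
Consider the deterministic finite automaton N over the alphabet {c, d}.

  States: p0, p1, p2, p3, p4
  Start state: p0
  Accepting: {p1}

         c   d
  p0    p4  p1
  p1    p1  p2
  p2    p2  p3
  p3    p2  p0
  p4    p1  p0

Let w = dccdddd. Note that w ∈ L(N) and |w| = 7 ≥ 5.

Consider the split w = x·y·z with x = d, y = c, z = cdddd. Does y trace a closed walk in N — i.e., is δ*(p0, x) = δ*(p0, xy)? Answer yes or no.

State sequence: p0 -d-> p1 -c-> p1

After x (step 1): p1. After xy (step 2): p1.
They match, so y = c drives N around a cycle from p1 back to itself; pumping y any number of times keeps N in p1 before reading z, and xyⁱz ∈ L(N) for every i ≥ 0.

yes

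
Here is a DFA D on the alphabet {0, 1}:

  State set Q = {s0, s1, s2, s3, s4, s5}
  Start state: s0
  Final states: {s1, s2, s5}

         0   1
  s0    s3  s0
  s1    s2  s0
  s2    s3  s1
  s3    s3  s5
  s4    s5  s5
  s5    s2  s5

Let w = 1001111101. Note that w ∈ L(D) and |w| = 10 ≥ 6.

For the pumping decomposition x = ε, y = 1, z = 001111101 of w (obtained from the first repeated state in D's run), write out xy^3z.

111001111101

xy^3z = ε·1·1·1·001111101 = 111001111101.
Reading y = 1 takes D from s0 back to s0, so after x·y·y·y the machine is still in s0, and z then leads to the accepting state s1. Hence 111001111101 ∈ L(D).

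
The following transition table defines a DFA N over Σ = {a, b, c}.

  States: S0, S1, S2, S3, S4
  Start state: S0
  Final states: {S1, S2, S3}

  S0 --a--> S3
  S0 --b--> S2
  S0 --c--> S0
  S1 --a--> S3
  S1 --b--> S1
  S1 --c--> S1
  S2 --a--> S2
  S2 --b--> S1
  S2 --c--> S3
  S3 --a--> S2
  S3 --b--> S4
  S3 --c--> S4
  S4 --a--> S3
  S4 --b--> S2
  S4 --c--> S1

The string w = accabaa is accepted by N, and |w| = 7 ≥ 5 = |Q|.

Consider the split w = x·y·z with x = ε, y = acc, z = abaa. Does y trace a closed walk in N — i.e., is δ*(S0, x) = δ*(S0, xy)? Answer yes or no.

State sequence: S0 -a-> S3 -c-> S4 -c-> S1

After x (step 0): S0. After xy (step 3): S1.
They differ (S0 ≠ S1), so y is not a cycle from the state after x; this split is not the one the pumping-lemma construction produces, and pumping y need not keep the string in L(N).

no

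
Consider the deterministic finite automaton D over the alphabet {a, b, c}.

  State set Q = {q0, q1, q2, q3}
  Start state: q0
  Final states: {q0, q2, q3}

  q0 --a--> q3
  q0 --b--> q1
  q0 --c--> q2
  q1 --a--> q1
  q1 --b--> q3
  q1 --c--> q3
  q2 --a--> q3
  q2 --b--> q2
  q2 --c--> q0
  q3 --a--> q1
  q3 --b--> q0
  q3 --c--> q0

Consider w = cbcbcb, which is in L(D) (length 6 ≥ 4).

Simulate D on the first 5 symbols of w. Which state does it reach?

q3

State sequence: q0 -c-> q2 -b-> q2 -c-> q0 -b-> q1 -c-> q3

After reading 5 characters, D is in state q3.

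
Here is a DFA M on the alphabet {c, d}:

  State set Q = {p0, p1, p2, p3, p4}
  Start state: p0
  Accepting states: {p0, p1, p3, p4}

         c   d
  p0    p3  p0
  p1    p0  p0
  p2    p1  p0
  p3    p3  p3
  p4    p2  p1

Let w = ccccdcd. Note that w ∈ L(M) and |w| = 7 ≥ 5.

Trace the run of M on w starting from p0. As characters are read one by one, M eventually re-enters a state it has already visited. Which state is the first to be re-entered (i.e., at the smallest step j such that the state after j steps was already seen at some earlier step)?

State sequence: p0 -c-> p3 -c-> p3 -c-> p3 -c-> p3 -d-> p3 -c-> p3 -d-> p3
First repeat at step 2: p3 was already visited.

The earliest repeat is at step j = 2: M is in p3, which it already visited at step i = 1.
The DFA has 5 states, so the proof of the pumping lemma guarantees a repeated state among the first 5+1 visited; the segment between the two visits is the pumpable y.

p3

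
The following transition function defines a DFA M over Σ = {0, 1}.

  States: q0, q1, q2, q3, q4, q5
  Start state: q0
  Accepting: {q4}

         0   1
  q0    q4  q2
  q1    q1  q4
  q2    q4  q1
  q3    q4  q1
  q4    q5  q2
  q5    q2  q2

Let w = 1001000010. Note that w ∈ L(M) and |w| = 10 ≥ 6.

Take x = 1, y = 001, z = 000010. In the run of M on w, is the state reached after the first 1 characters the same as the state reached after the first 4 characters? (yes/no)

yes

Run of M on the first 4 characters of w = 1 0 0 1:
  step 0: q0  (start)
  step 1: q2  (read 1: q0→q2)
  step 2: q4  (read 0: q2→q4)
  step 3: q5  (read 0: q4→q5)
  step 4: q2  (read 1: q5→q2)

After x (step 1): q2. After xy (step 4): q2.
They match, so y = 001 drives M around a cycle from q2 back to itself; pumping y any number of times keeps M in q2 before reading z, and xyⁱz ∈ L(M) for every i ≥ 0.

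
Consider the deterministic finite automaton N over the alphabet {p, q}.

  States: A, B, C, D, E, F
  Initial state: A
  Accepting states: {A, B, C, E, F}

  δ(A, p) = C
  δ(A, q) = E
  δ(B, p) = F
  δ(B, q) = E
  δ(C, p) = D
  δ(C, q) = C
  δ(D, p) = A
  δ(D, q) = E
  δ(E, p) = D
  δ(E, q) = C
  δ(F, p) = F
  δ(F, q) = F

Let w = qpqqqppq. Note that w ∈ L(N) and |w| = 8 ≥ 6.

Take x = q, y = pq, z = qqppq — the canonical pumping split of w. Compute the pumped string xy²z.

xy^2z = q·pq·pq·qqppq = qpqpqqqppq.
Reading y = pq takes N from E back to E, so after x·y·y the machine is still in E, and z then leads to the accepting state E. Hence qpqpqqqppq ∈ L(N).

qpqpqqqppq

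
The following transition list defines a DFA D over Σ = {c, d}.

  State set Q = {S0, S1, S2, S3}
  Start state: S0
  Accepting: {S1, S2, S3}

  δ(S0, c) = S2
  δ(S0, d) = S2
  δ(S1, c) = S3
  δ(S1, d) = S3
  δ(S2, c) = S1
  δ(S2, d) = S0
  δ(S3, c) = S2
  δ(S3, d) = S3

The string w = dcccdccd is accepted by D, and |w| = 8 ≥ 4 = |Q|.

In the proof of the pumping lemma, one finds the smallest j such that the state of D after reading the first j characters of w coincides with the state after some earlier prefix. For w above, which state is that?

State sequence: S0 -d-> S2 -c-> S1 -c-> S3 -c-> S2 -d-> S0 -c-> S2 -c-> S1 -d-> S3
First repeat at step 4: S2 was already visited.

The earliest repeat is at step j = 4: D is in S2, which it already visited at step i = 1.

S2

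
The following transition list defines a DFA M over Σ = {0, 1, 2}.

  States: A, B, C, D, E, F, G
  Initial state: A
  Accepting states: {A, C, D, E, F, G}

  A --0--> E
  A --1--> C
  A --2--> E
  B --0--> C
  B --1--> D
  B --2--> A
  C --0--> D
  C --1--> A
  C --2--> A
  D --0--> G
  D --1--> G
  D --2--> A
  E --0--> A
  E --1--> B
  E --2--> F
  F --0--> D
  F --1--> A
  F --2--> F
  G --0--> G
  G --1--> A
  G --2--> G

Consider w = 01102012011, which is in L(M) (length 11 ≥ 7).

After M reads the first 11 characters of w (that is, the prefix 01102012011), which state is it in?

State sequence: A -0-> E -1-> B -1-> D -0-> G -2-> G -0-> G -1-> A -2-> E -0-> A -1-> C -1-> A

After reading 11 characters, M is in state A.

A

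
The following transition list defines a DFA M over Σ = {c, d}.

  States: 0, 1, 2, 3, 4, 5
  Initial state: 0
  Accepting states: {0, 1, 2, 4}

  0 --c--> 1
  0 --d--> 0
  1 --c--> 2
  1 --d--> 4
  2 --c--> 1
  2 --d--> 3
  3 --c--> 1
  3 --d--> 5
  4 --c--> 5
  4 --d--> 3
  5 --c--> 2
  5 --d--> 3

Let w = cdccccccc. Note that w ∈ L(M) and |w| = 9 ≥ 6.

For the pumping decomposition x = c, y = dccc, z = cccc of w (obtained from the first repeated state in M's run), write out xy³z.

xy^3z = c·dccc·dccc·dccc·cccc = cdcccdcccdccccccc.
Reading y = dccc takes M from 1 back to 1, so after x·y·y·y the machine is still in 1, and z then leads to the accepting state 1. Hence cdcccdcccdccccccc ∈ L(M).

cdcccdcccdccccccc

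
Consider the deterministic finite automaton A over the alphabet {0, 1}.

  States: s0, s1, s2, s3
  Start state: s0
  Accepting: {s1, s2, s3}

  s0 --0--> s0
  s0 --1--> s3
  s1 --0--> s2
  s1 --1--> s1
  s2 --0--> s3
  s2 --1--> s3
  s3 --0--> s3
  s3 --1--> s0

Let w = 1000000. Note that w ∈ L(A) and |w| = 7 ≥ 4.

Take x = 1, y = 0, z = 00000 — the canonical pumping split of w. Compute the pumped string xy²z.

10000000

xy^2z = 1·0·0·00000 = 10000000.
Reading y = 0 takes A from s3 back to s3, so after x·y·y the machine is still in s3, and z then leads to the accepting state s3. Hence 10000000 ∈ L(A).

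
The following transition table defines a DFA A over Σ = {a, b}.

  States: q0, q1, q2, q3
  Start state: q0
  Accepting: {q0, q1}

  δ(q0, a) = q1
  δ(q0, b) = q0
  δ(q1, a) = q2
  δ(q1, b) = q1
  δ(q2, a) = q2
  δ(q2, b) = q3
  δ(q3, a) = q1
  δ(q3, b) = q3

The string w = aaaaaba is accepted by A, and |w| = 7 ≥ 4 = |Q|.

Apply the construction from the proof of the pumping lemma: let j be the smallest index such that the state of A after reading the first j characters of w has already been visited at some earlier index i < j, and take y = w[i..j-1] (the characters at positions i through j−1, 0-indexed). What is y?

a

Run of A on w = a a a a a b a:
  step 0: q0  (start)
  step 1: q1  (read a: q0→q1)
  step 2: q2  (read a: q1→q2)
  step 3: q2  (read a: q2→q2)   ← first repeat (q2 seen earlier)
  step 4: q2  (read a: q2→q2)
  step 5: q2  (read a: q2→q2)
  step 6: q3  (read b: q2→q3)
  step 7: q1  (read a: q3→q1)

So i = 2, j = 3, giving x = w[0:2] = aa, y = w[2:3] = a, z = w[3:7] = aaba.
Check: |xy| = 3 ≤ 4 and |y| = 1 ≥ 1. Reading y takes A from q2 back to q2, so every xyⁱz is accepted.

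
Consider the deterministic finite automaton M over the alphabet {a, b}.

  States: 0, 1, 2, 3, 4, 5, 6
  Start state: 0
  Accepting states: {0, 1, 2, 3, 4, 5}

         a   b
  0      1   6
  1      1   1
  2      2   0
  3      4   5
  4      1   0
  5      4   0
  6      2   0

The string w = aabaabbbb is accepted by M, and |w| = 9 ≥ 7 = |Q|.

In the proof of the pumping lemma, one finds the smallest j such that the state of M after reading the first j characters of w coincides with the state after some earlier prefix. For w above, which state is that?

State sequence: 0 -a-> 1 -a-> 1 -b-> 1 -a-> 1 -a-> 1 -b-> 1 -b-> 1 -b-> 1 -b-> 1
First repeat at step 2: 1 was already visited.

The earliest repeat is at step j = 2: M is in 1, which it already visited at step i = 1.
Since M has 7 states, any run of length ≥ 7 visits 7+1 states, so by pigeonhole some state repeats within the first 7 steps — that repeat gives the pumpable loop.

1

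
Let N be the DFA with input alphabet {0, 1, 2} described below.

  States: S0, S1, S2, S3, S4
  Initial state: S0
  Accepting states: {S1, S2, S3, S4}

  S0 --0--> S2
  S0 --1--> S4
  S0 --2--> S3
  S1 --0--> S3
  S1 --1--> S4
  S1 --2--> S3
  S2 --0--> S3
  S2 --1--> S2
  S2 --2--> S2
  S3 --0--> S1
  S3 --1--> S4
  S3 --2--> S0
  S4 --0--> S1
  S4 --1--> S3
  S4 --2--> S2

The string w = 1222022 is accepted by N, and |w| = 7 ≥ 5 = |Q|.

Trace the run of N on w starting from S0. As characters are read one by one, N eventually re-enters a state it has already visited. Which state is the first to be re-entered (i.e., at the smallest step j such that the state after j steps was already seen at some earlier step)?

Run of N on w = 1 2 2 2 0 2 2:
  step 0: S0  (start)
  step 1: S4  (read 1: S0→S4)
  step 2: S2  (read 2: S4→S2)
  step 3: S2  (read 2: S2→S2)   ← first repeat (S2 seen earlier)
  step 4: S2  (read 2: S2→S2)
  step 5: S3  (read 0: S2→S3)
  step 6: S0  (read 2: S3→S0)
  step 7: S3  (read 2: S0→S3)

The earliest repeat is at step j = 3: N is in S2, which it already visited at step i = 2.

S2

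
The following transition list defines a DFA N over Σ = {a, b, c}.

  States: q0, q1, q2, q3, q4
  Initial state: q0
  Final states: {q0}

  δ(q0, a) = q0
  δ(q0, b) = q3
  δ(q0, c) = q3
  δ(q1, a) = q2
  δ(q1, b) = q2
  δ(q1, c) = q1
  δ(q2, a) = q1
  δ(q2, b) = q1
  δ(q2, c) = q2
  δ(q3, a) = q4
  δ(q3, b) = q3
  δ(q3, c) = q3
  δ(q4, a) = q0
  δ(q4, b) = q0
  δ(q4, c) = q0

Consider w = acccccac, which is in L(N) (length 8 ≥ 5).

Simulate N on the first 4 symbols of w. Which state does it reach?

State sequence: q0 -a-> q0 -c-> q3 -c-> q3 -c-> q3

After reading 4 characters, N is in state q3.
(This kind of state-tracing is the core of the pumping-lemma construction: with 5 states, pigeonhole forces a repeat within the first 5 steps.)

q3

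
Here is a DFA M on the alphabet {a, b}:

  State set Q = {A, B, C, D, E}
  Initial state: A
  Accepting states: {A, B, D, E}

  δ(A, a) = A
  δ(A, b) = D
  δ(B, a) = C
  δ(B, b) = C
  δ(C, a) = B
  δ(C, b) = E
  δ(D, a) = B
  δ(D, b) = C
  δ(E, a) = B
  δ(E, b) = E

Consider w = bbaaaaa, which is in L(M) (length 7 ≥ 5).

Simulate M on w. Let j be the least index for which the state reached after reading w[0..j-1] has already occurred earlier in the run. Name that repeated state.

C

State sequence: A -b-> D -b-> C -a-> B -a-> C -a-> B -a-> C -a-> B
First repeat at step 4: C was already visited.

The earliest repeat is at step j = 4: M is in C, which it already visited at step i = 2.
With |Q| = 5, pigeonhole forces a state repeat no later than step 5; the substring read between the first and second visits to that state can be pumped.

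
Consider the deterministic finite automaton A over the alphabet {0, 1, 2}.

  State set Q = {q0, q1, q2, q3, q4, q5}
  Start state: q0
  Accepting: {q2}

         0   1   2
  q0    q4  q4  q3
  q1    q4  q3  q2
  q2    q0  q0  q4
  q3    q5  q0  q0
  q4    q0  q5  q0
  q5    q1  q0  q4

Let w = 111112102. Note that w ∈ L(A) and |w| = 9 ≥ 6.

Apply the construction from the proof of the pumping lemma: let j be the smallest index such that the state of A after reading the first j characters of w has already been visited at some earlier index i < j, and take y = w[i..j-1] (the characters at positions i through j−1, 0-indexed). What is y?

Run of A on w = 1 1 1 1 1 2 1 0 2:
  step 0: q0  (start)
  step 1: q4  (read 1: q0→q4)
  step 2: q5  (read 1: q4→q5)
  step 3: q0  (read 1: q5→q0)   ← first repeat (q0 seen earlier)
  step 4: q4  (read 1: q0→q4)
  step 5: q5  (read 1: q4→q5)
  step 6: q4  (read 2: q5→q4)
  step 7: q5  (read 1: q4→q5)
  step 8: q1  (read 0: q5→q1)
  step 9: q2  (read 2: q1→q2)

So i = 0, j = 3, giving x = w[0:0] = ε, y = w[0:3] = 111, z = w[3:9] = 112102.
Check: |xy| = 3 ≤ 6 and |y| = 3 ≥ 1. Reading y takes A from q0 back to q0, so every xyⁱz is accepted.

111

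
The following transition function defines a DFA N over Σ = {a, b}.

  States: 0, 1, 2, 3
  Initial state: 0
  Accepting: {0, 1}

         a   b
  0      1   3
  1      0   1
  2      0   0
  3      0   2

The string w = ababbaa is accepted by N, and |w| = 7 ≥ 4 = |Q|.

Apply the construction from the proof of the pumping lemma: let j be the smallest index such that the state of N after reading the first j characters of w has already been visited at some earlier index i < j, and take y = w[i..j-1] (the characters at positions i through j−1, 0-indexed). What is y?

Run of N on w = a b a b b a a:
  step 0: 0  (start)
  step 1: 1  (read a: 0→1)
  step 2: 1  (read b: 1→1)   ← first repeat (1 seen earlier)
  step 3: 0  (read a: 1→0)
  step 4: 3  (read b: 0→3)
  step 5: 2  (read b: 3→2)
  step 6: 0  (read a: 2→0)
  step 7: 1  (read a: 0→1)

So i = 1, j = 2, giving x = w[0:1] = a, y = w[1:2] = b, z = w[2:7] = abbaa.
Check: |xy| = 2 ≤ 4 and |y| = 1 ≥ 1. Reading y takes N from 1 back to 1, so every xyⁱz is accepted.
Since N has 4 states, any run of length ≥ 4 visits 4+1 states, so by pigeonhole some state repeats within the first 4 steps — that repeat gives the pumpable loop.

b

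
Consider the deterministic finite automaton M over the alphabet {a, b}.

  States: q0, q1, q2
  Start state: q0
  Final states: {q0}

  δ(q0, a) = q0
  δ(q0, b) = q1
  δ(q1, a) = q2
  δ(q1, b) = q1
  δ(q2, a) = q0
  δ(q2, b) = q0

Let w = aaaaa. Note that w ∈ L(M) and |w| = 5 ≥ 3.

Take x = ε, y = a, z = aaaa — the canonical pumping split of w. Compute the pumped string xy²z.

aaaaaa

xy^2z = ε·a·a·aaaa = aaaaaa.
Reading y = a takes M from q0 back to q0, so after x·y·y the machine is still in q0, and z then leads to the accepting state q0. Hence aaaaaa ∈ L(M).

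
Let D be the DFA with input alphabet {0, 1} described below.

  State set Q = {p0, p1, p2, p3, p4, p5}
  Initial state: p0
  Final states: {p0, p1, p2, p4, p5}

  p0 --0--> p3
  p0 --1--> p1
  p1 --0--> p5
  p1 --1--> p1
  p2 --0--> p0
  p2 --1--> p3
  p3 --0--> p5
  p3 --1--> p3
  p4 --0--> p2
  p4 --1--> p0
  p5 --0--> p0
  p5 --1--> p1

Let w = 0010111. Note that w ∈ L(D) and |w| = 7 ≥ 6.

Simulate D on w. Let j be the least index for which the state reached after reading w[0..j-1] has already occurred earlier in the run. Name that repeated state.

Run of D on w = 0 0 1 0 1 1 1:
  step 0: p0  (start)
  step 1: p3  (read 0: p0→p3)
  step 2: p5  (read 0: p3→p5)
  step 3: p1  (read 1: p5→p1)
  step 4: p5  (read 0: p1→p5)   ← first repeat (p5 seen earlier)
  step 5: p1  (read 1: p5→p1)
  step 6: p1  (read 1: p1→p1)
  step 7: p1  (read 1: p1→p1)

The earliest repeat is at step j = 4: D is in p5, which it already visited at step i = 2.
Pumping length from the standard proof: p = 6 (the number of states). The repeated state found above gives |xy| = j ≤ 6 and |y| = j − i ≥ 1.

p5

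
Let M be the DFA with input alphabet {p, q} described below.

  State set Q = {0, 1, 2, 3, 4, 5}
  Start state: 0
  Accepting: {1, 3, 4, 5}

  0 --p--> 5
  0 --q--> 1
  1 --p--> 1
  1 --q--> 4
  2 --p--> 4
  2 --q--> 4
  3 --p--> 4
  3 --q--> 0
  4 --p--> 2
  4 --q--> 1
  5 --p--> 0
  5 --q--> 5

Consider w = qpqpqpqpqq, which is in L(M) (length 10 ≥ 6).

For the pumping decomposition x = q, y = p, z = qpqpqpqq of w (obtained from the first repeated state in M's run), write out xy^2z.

qppqpqpqpqq

xy^2z = q·p·p·qpqpqpqq = qppqpqpqpqq.
Reading y = p takes M from 1 back to 1, so after x·y·y the machine is still in 1, and z then leads to the accepting state 1. Hence qppqpqpqpqq ∈ L(M).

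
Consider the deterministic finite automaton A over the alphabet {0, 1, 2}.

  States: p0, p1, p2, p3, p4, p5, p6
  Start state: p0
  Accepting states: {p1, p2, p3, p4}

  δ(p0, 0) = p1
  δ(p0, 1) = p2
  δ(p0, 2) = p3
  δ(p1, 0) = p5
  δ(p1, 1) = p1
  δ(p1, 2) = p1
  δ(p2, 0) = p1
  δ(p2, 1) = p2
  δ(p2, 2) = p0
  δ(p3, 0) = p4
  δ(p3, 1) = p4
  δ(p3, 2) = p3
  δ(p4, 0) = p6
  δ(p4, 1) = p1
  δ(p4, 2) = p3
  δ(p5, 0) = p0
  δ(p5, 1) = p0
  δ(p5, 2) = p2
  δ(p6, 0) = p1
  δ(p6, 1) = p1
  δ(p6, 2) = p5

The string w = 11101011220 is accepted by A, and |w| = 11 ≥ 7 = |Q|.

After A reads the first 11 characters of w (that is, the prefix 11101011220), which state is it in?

p4

State sequence: p0 -1-> p2 -1-> p2 -1-> p2 -0-> p1 -1-> p1 -0-> p5 -1-> p0 -1-> p2 -2-> p0 -2-> p3 -0-> p4

After reading 11 characters, A is in state p4.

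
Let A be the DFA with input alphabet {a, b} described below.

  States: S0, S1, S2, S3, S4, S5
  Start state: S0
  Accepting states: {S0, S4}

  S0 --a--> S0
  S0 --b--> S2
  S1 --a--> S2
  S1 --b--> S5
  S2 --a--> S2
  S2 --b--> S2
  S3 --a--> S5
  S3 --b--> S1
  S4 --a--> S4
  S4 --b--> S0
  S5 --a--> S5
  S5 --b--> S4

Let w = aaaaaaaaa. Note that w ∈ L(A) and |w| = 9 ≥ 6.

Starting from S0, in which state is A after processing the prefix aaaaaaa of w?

S0

Run of A on the first 7 characters of w = a a a a a a a:
  step 0: S0  (start)
  step 1: S0  (read a: S0→S0)
  step 2: S0  (read a: S0→S0)
  step 3: S0  (read a: S0→S0)
  step 4: S0  (read a: S0→S0)
  step 5: S0  (read a: S0→S0)
  step 6: S0  (read a: S0→S0)
  step 7: S0  (read a: S0→S0)

After reading 7 characters, A is in state S0.
(This kind of state-tracing is the core of the pumping-lemma construction: with 6 states, pigeonhole forces a repeat within the first 6 steps.)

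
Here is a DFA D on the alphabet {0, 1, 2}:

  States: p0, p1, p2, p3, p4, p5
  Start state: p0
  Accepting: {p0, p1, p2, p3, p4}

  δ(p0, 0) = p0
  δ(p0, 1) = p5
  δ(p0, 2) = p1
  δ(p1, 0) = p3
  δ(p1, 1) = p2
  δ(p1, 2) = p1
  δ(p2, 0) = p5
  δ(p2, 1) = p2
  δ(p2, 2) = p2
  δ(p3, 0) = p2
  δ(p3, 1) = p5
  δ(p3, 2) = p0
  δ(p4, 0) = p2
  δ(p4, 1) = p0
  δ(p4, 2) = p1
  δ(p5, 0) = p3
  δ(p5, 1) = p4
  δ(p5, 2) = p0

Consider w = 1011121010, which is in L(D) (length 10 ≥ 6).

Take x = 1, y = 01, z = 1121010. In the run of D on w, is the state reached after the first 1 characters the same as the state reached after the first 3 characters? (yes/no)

yes

Run of D on the first 3 characters of w = 1 0 1:
  step 0: p0  (start)
  step 1: p5  (read 1: p0→p5)
  step 2: p3  (read 0: p5→p3)
  step 3: p5  (read 1: p3→p5)

After x (step 1): p5. After xy (step 3): p5.
They match, so y = 01 drives D around a cycle from p5 back to itself; pumping y any number of times keeps D in p5 before reading z, and xyⁱz ∈ L(D) for every i ≥ 0.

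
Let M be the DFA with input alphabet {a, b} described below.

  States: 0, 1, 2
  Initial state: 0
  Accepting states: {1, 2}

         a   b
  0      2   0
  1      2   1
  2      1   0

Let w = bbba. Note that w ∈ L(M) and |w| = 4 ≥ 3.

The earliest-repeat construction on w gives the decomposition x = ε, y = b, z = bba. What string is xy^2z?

bbbba

xy^2z = ε·b·b·bba = bbbba.
Reading y = b takes M from 0 back to 0, so after x·y·y the machine is still in 0, and z then leads to the accepting state 2. Hence bbbba ∈ L(M).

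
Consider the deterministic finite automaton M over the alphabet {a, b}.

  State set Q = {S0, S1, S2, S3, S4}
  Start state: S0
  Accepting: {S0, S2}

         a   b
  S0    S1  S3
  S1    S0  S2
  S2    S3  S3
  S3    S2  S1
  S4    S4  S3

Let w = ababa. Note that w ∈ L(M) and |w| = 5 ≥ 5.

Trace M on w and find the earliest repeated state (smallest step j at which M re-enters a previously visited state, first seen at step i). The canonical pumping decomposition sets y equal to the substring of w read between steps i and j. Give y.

Run of M on w = a b a b a:
  step 0: S0  (start)
  step 1: S1  (read a: S0→S1)
  step 2: S2  (read b: S1→S2)
  step 3: S3  (read a: S2→S3)
  step 4: S1  (read b: S3→S1)   ← first repeat (S1 seen earlier)
  step 5: S0  (read a: S1→S0)

So i = 1, j = 4, giving x = w[0:1] = a, y = w[1:4] = bab, z = w[4:5] = a.
Check: |xy| = 4 ≤ 5 and |y| = 3 ≥ 1. Reading y takes M from S1 back to S1, so every xyⁱz is accepted.
The DFA has 5 states, so the proof of the pumping lemma guarantees a repeated state among the first 5+1 visited; the segment between the two visits is the pumpable y.

bab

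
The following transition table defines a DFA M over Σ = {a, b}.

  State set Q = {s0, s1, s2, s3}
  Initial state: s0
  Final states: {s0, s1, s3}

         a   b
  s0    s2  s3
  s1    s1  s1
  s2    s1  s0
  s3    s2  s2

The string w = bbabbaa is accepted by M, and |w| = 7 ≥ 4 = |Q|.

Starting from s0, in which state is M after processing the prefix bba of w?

State sequence: s0 -b-> s3 -b-> s2 -a-> s1

After reading 3 characters, M is in state s1.
(This kind of state-tracing is the core of the pumping-lemma construction: with 4 states, pigeonhole forces a repeat within the first 4 steps.)

s1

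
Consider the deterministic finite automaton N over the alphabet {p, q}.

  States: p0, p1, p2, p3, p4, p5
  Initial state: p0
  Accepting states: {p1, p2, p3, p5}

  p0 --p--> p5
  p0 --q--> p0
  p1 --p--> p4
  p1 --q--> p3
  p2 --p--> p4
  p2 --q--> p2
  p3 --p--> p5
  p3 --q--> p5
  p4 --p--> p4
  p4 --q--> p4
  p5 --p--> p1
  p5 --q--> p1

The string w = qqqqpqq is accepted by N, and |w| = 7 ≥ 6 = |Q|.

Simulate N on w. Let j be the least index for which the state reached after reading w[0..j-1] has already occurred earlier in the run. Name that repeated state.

State sequence: p0 -q-> p0 -q-> p0 -q-> p0 -q-> p0 -p-> p5 -q-> p1 -q-> p3
First repeat at step 1: p0 was already visited.

The earliest repeat is at step j = 1: N is in p0, which it already visited at step i = 0.

p0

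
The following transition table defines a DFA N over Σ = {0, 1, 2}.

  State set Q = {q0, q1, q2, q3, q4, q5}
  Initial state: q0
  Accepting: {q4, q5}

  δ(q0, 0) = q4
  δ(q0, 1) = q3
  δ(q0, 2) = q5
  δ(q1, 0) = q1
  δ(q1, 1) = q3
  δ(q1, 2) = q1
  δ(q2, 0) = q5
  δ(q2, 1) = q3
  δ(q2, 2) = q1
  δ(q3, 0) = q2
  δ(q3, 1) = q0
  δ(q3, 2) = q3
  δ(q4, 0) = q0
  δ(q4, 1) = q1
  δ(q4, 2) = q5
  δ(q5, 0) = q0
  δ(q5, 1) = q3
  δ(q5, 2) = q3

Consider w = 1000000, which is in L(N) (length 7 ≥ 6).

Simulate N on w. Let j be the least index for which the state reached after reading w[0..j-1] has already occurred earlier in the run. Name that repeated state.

q0

State sequence: q0 -1-> q3 -0-> q2 -0-> q5 -0-> q0 -0-> q4 -0-> q0 -0-> q4
First repeat at step 4: q0 was already visited.

The earliest repeat is at step j = 4: N is in q0, which it already visited at step i = 0.
Since N has 6 states, any run of length ≥ 6 visits 6+1 states, so by pigeonhole some state repeats within the first 6 steps — that repeat gives the pumpable loop.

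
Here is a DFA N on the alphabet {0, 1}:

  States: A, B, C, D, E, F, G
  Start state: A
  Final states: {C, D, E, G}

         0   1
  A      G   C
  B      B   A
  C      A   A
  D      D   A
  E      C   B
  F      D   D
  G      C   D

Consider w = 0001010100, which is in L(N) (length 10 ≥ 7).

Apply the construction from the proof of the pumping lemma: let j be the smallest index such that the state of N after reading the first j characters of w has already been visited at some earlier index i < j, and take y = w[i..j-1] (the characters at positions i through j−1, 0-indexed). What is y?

000

Run of N on w = 0 0 0 1 0 1 0 1 0 0:
  step 0: A  (start)
  step 1: G  (read 0: A→G)
  step 2: C  (read 0: G→C)
  step 3: A  (read 0: C→A)   ← first repeat (A seen earlier)
  step 4: C  (read 1: A→C)
  step 5: A  (read 0: C→A)
  step 6: C  (read 1: A→C)
  step 7: A  (read 0: C→A)
  step 8: C  (read 1: A→C)
  step 9: A  (read 0: C→A)
  step 10: G  (read 0: A→G)

So i = 0, j = 3, giving x = w[0:0] = ε, y = w[0:3] = 000, z = w[3:10] = 1010100.
Check: |xy| = 3 ≤ 7 and |y| = 3 ≥ 1. Reading y takes N from A back to A, so every xyⁱz is accepted.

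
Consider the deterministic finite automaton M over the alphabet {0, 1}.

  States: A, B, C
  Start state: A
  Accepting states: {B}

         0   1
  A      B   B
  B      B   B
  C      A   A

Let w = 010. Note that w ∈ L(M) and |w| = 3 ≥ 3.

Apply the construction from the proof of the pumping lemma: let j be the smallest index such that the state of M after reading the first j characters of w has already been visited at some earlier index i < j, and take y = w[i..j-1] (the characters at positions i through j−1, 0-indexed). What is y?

Run of M on w = 0 1 0:
  step 0: A  (start)
  step 1: B  (read 0: A→B)
  step 2: B  (read 1: B→B)   ← first repeat (B seen earlier)
  step 3: B  (read 0: B→B)

So i = 1, j = 2, giving x = w[0:1] = 0, y = w[1:2] = 1, z = w[2:3] = 0.
Check: |xy| = 2 ≤ 3 and |y| = 1 ≥ 1. Reading y takes M from B back to B, so every xyⁱz is accepted.

1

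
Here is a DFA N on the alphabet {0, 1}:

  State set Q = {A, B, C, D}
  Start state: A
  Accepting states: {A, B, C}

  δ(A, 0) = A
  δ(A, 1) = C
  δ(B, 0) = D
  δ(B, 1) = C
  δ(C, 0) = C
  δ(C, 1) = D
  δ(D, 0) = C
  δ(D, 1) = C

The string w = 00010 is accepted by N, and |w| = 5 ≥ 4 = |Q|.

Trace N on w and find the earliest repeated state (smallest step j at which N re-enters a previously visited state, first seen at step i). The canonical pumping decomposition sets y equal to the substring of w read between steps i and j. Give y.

0

State sequence: A -0-> A -0-> A -0-> A -1-> C -0-> C
First repeat at step 1: A was already visited.

So i = 0, j = 1, giving x = w[0:0] = ε, y = w[0:1] = 0, z = w[1:5] = 0010.
Check: |xy| = 1 ≤ 4 and |y| = 1 ≥ 1. Reading y takes N from A back to A, so every xyⁱz is accepted.
Pumping length from the standard proof: p = 4 (the number of states). The repeated state found above gives |xy| = j ≤ 4 and |y| = j − i ≥ 1.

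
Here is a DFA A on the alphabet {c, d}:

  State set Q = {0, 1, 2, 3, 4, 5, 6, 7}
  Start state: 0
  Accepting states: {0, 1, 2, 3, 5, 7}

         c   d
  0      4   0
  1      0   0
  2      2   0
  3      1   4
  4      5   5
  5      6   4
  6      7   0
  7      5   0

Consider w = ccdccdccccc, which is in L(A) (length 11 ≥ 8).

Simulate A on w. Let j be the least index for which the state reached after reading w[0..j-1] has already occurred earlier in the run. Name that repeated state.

Run of A on w = c c d c c d c c c c c:
  step 0: 0  (start)
  step 1: 4  (read c: 0→4)
  step 2: 5  (read c: 4→5)
  step 3: 4  (read d: 5→4)   ← first repeat (4 seen earlier)
  step 4: 5  (read c: 4→5)
  step 5: 6  (read c: 5→6)
  step 6: 0  (read d: 6→0)
  step 7: 4  (read c: 0→4)
  step 8: 5  (read c: 4→5)
  step 9: 6  (read c: 5→6)
  step 10: 7  (read c: 6→7)
  step 11: 5  (read c: 7→5)

The earliest repeat is at step j = 3: A is in 4, which it already visited at step i = 1.
The DFA has 8 states, so the proof of the pumping lemma guarantees a repeated state among the first 8+1 visited; the segment between the two visits is the pumpable y.

4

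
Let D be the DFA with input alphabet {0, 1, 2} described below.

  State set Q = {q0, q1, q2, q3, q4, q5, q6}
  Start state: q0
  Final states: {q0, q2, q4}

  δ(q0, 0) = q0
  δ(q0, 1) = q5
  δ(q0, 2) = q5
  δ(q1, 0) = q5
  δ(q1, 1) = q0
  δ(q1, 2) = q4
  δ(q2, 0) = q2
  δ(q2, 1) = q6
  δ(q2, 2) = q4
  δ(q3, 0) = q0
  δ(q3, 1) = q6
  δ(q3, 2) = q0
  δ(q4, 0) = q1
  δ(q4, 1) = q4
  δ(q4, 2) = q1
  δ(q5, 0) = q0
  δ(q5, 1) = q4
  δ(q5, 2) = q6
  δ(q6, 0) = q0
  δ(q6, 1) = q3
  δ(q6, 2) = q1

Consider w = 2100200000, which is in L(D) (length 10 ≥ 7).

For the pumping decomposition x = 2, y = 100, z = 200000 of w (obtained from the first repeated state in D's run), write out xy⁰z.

2200000

xy⁰z = xz = 2·200000 = 2200000.
Reading y = 100 takes D from q5 back to q5, so after x the machine is still in q5, and z then leads to the accepting state q0. Hence 2200000 ∈ L(D).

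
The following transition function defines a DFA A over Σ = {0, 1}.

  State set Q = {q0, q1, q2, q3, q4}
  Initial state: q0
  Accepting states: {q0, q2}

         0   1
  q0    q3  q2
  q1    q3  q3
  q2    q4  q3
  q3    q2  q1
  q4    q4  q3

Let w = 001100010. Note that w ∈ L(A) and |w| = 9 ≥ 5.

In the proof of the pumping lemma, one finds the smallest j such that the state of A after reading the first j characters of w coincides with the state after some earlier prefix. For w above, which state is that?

State sequence: q0 -0-> q3 -0-> q2 -1-> q3 -1-> q1 -0-> q3 -0-> q2 -0-> q4 -1-> q3 -0-> q2
First repeat at step 3: q3 was already visited.

The earliest repeat is at step j = 3: A is in q3, which it already visited at step i = 1.
Since A has 5 states, any run of length ≥ 5 visits 5+1 states, so by pigeonhole some state repeats within the first 5 steps — that repeat gives the pumpable loop.

q3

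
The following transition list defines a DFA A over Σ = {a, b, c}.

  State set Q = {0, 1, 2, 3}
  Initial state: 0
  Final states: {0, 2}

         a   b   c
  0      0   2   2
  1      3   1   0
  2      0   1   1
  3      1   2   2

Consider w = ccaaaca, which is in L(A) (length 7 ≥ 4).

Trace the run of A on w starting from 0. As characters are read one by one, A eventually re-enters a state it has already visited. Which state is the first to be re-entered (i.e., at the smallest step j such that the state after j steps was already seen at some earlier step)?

Run of A on w = c c a a a c a:
  step 0: 0  (start)
  step 1: 2  (read c: 0→2)
  step 2: 1  (read c: 2→1)
  step 3: 3  (read a: 1→3)
  step 4: 1  (read a: 3→1)   ← first repeat (1 seen earlier)
  step 5: 3  (read a: 1→3)
  step 6: 2  (read c: 3→2)
  step 7: 0  (read a: 2→0)

The earliest repeat is at step j = 4: A is in 1, which it already visited at step i = 2.
The DFA has 4 states, so the proof of the pumping lemma guarantees a repeated state among the first 4+1 visited; the segment between the two visits is the pumpable y.

1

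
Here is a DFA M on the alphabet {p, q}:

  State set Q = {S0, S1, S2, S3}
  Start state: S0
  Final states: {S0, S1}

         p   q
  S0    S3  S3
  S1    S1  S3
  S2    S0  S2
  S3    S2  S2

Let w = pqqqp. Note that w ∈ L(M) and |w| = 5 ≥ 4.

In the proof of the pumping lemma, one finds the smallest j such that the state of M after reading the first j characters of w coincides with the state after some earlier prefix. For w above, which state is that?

S2

State sequence: S0 -p-> S3 -q-> S2 -q-> S2 -q-> S2 -p-> S0
First repeat at step 3: S2 was already visited.

The earliest repeat is at step j = 3: M is in S2, which it already visited at step i = 2.
Since M has 4 states, any run of length ≥ 4 visits 4+1 states, so by pigeonhole some state repeats within the first 4 steps — that repeat gives the pumpable loop.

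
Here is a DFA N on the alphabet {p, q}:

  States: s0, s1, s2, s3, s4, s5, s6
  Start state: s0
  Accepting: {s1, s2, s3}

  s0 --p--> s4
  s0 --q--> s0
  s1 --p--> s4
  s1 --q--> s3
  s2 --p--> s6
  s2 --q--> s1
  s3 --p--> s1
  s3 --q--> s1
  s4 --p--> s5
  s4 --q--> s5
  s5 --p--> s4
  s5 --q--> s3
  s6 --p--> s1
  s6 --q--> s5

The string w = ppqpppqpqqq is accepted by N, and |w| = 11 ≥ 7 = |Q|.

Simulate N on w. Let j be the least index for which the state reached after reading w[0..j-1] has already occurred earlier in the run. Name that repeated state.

s4

State sequence: s0 -p-> s4 -p-> s5 -q-> s3 -p-> s1 -p-> s4 -p-> s5 -q-> s3 -p-> s1 -q-> s3 -q-> s1 -q-> s3
First repeat at step 5: s4 was already visited.

The earliest repeat is at step j = 5: N is in s4, which it already visited at step i = 1.
Since N has 7 states, any run of length ≥ 7 visits 7+1 states, so by pigeonhole some state repeats within the first 7 steps — that repeat gives the pumpable loop.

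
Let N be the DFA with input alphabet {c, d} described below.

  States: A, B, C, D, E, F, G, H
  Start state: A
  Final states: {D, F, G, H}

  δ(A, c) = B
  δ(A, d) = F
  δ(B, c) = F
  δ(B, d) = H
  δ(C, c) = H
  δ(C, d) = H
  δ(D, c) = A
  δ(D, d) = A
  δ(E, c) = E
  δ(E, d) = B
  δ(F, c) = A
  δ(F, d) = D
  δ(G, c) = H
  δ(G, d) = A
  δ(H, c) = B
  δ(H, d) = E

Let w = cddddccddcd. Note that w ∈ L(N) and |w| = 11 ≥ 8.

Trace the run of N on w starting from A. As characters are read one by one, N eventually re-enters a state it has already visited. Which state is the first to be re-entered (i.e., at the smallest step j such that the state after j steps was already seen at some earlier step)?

State sequence: A -c-> B -d-> H -d-> E -d-> B -d-> H -c-> B -c-> F -d-> D -d-> A -c-> B -d-> H
First repeat at step 4: B was already visited.

The earliest repeat is at step j = 4: N is in B, which it already visited at step i = 1.

B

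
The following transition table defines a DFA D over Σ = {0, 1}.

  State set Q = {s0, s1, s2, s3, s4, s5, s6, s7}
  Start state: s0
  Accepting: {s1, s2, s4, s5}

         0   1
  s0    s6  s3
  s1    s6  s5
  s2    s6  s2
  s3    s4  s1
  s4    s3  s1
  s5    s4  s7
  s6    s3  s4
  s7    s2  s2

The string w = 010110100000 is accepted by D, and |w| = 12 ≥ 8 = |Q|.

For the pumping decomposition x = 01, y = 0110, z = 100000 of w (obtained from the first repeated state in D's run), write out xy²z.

xy^2z = 01·0110·0110·100000 = 0101100110100000.
Reading y = 0110 takes D from s4 back to s4, so after x·y·y the machine is still in s4, and z then leads to the accepting state s4. Hence 0101100110100000 ∈ L(D).

0101100110100000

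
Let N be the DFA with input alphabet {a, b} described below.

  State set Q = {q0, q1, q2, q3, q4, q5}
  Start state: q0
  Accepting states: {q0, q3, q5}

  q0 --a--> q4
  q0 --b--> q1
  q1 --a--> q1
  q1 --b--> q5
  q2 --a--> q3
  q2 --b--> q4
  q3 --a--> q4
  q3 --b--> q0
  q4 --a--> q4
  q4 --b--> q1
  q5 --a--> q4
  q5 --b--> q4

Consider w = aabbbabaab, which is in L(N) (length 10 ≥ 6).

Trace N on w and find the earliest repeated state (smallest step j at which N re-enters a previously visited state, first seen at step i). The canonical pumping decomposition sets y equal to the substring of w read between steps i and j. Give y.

Run of N on w = a a b b b a b a a b:
  step 0: q0  (start)
  step 1: q4  (read a: q0→q4)
  step 2: q4  (read a: q4→q4)   ← first repeat (q4 seen earlier)
  step 3: q1  (read b: q4→q1)
  step 4: q5  (read b: q1→q5)
  step 5: q4  (read b: q5→q4)
  step 6: q4  (read a: q4→q4)
  step 7: q1  (read b: q4→q1)
  step 8: q1  (read a: q1→q1)
  step 9: q1  (read a: q1→q1)
  step 10: q5  (read b: q1→q5)

So i = 1, j = 2, giving x = w[0:1] = a, y = w[1:2] = a, z = w[2:10] = bbbabaab.
Check: |xy| = 2 ≤ 6 and |y| = 1 ≥ 1. Reading y takes N from q4 back to q4, so every xyⁱz is accepted.

a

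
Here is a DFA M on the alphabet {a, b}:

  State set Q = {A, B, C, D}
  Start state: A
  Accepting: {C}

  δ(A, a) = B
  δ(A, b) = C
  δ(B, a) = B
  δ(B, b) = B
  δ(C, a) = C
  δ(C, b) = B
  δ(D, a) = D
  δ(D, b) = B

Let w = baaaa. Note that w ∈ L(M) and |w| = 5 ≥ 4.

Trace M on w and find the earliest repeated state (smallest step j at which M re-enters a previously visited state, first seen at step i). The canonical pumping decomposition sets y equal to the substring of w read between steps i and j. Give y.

Run of M on w = b a a a a:
  step 0: A  (start)
  step 1: C  (read b: A→C)
  step 2: C  (read a: C→C)   ← first repeat (C seen earlier)
  step 3: C  (read a: C→C)
  step 4: C  (read a: C→C)
  step 5: C  (read a: C→C)

So i = 1, j = 2, giving x = w[0:1] = b, y = w[1:2] = a, z = w[2:5] = aaa.
Check: |xy| = 2 ≤ 4 and |y| = 1 ≥ 1. Reading y takes M from C back to C, so every xyⁱz is accepted.

a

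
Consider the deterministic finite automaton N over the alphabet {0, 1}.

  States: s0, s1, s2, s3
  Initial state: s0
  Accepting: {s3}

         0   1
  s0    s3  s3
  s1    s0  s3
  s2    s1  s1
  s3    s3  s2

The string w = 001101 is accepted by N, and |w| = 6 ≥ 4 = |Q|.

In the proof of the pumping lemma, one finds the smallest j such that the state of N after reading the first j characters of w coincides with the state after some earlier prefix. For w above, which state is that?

Run of N on w = 0 0 1 1 0 1:
  step 0: s0  (start)
  step 1: s3  (read 0: s0→s3)
  step 2: s3  (read 0: s3→s3)   ← first repeat (s3 seen earlier)
  step 3: s2  (read 1: s3→s2)
  step 4: s1  (read 1: s2→s1)
  step 5: s0  (read 0: s1→s0)
  step 6: s3  (read 1: s0→s3)

The earliest repeat is at step j = 2: N is in s3, which it already visited at step i = 1.

s3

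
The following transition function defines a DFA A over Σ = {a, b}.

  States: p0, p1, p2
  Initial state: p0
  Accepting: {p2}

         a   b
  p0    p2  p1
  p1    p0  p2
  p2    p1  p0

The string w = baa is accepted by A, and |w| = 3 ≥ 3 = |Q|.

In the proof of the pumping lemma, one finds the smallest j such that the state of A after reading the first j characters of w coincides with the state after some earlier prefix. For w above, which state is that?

p0

State sequence: p0 -b-> p1 -a-> p0 -a-> p2
First repeat at step 2: p0 was already visited.

The earliest repeat is at step j = 2: A is in p0, which it already visited at step i = 0.
The DFA has 3 states, so the proof of the pumping lemma guarantees a repeated state among the first 3+1 visited; the segment between the two visits is the pumpable y.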